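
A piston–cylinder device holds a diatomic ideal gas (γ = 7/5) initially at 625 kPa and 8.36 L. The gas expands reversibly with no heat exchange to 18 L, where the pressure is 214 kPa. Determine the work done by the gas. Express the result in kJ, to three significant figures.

W ≈ 3.43 kJ

Adiabatic: W = (P₁V₁ − P₂V₂)/(γ − 1) with γ = 7/5.
P₁V₁ = 5225 J, P₂V₂ = 3852 J.
W = (5225 − 3852) / 0.4 = 3433 J.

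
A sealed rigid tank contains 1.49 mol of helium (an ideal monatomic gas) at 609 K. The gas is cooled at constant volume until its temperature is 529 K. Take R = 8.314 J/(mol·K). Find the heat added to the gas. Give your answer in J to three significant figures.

Q ≈ -1490 J

Constant volume ⇒ W = 0, so Q = ΔU = nCᵥΔT with Cᵥ = 3R/2 = 12.47 J/(mol·K).
ΔU = (1.49)(12.47)(529 − 609) = -1487 J.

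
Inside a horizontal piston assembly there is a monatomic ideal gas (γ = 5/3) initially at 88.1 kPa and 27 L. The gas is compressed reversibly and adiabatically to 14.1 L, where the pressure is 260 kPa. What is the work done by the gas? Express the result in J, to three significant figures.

Adiabatic: W = (P₁V₁ − P₂V₂)/(γ − 1) with γ = 5/3.
P₁V₁ = 2379 J, P₂V₂ = 3666 J.
W = (2379 − 3666) / 0.6667 = -1931 J.

W ≈ -1930 J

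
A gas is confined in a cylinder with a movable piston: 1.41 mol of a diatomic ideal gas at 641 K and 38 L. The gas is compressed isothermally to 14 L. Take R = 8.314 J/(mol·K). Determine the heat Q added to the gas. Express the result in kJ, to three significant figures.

Isothermal ⇒ ΔU = 0, so Q = W = nRT ln(V₂/V₁).
Q = (1.41)(8.314)(641) ln(14/38) = 7514 × -0.9985 = -7503 J.

Q ≈ -7.50 kJ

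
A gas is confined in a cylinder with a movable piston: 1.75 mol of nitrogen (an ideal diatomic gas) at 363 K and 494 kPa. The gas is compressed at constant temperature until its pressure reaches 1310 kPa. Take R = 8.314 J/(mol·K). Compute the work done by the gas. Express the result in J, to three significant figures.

Isothermal process: W = nRT ln(V₂/V₁) = nRT ln(P₁/P₂).
W = (1.75)(8.314)(363) × ln(494/1310)
  = 5281 × ln(0.3771) = 5281 × -0.9752
W_by_gas = -5151 J.

W ≈ -5150 J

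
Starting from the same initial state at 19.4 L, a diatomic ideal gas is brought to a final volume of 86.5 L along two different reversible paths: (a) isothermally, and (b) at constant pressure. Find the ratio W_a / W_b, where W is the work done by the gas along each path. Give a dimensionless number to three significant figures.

W_a / W_b ≈ 0.432

Path (a) isothermal: W = P₁V₁ ln(V₂/V₁) → W_a/(P₁V₁) = 1.495.
Path (b) isobaric: W = P₁(V₂ − V₁) → W_b/(P₁V₁) = 3.459.
W_a / W_b = 1.495 / 3.459 = 0.4322.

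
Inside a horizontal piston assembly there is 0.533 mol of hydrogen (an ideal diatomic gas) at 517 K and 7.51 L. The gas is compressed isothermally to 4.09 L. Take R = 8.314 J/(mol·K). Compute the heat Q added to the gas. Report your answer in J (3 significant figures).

Isothermal ⇒ ΔU = 0, so Q = W = nRT ln(V₂/V₁).
Q = (0.533)(8.314)(517) ln(4.09/7.51) = 2291 × -0.6077 = -1392 J.

Q ≈ -1390 J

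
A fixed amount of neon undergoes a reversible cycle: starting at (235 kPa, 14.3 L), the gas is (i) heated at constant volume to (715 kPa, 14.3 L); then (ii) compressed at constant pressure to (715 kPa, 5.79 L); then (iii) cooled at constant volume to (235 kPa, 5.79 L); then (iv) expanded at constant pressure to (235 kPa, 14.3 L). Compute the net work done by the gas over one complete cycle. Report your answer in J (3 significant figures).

W_net ≈ -4080 J

Constant-volume legs do no work.
W(ii) = (715)(5.79 − 14.3) = -6085 J; W(iv) = (235)(14.3 − 5.79) = 2000 J.
W_net = -6085 + 2000 = -4085 J (the counter-clockwise enclosed area).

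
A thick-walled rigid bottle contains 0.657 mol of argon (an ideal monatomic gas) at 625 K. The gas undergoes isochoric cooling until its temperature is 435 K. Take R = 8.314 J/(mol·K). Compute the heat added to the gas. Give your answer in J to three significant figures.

Q ≈ -1560 J

Constant volume ⇒ W = 0, so Q = ΔU = nCᵥΔT with Cᵥ = 3R/2 = 12.47 J/(mol·K).
ΔU = (0.657)(12.47)(435 − 625) = -1557 J.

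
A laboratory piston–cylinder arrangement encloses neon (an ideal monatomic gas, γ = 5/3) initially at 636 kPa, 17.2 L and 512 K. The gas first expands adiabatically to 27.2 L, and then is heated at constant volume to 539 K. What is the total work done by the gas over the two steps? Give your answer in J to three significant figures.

W_total ≈ 4320 J

Step 1 (adiabatic): W = (P₁V₁ − P₂V₂)/(γ−1) = (10939 − 8059)/0.667 = 4320 J.
Step 2 (isochoric): W = 0 (constant volume).
W_total = 4320 + 0 = 4320 J.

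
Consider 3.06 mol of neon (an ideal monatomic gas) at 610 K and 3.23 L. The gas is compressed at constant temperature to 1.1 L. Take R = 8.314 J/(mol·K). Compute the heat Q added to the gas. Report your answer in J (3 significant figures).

Q ≈ -16700 J

Isothermal ⇒ ΔU = 0, so Q = W = nRT ln(V₂/V₁).
Q = (3.06)(8.314)(610) ln(1.1/3.23) = 15519 × -1.077 = -16717 J.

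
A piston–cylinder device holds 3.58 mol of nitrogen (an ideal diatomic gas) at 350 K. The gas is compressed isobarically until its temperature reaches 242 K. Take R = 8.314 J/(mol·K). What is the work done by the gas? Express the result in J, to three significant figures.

W ≈ -3210 J

Isobaric: W = P ΔV = nR ΔT.
W = (3.58)(8.314)(242 − 350) = -3215 J.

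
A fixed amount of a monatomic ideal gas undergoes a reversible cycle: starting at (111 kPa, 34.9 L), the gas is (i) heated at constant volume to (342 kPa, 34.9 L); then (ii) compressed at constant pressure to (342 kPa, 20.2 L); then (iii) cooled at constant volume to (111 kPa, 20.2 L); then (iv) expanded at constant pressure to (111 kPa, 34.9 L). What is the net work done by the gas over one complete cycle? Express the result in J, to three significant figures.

Constant-volume legs do no work.
W(ii) = (342)(20.2 − 34.9) = -5027 J; W(iv) = (111)(34.9 − 20.2) = 1632 J.
W_net = -5027 + 1632 = -3396 J (the counter-clockwise enclosed area).

W_net ≈ -3400 J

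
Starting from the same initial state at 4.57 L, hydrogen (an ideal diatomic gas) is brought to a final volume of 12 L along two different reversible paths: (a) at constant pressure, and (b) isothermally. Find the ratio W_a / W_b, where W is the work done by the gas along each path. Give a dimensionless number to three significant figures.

Path (a) isobaric: W = P₁(V₂ − V₁) → W_a/(P₁V₁) = 1.626.
Path (b) isothermal: W = P₁V₁ ln(V₂/V₁) → W_b/(P₁V₁) = 0.9654.
W_a / W_b = 1.626 / 0.9654 = 1.684.

W_a / W_b ≈ 1.68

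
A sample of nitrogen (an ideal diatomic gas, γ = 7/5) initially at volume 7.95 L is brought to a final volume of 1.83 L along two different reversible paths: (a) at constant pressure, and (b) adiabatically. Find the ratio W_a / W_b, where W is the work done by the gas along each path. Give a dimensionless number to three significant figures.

Path (a) isobaric: W = P₁(V₂ − V₁) → W_a/(P₁V₁) = -0.7698.
Path (b) adiabatic: W = P₁V₁(1 − (V₁/V₂)^(γ−1))/(γ−1) → W_b/(P₁V₁) = -1.999.
W_a / W_b = -0.7698 / -1.999 = 0.3851.

W_a / W_b ≈ 0.385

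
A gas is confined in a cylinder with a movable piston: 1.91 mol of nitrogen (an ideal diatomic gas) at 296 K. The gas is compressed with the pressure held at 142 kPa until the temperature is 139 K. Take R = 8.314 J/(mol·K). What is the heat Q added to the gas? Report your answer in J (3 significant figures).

Q ≈ -8730 J

Isobaric: W = nRΔT = (1.91)(8.314)(-157) = -2493 J.
ΔU = nCᵥΔT with Cᵥ = 5R/2: ΔU = (1.91)(20.79)(-157) = -6233 J.
Q = ΔU + W = -6233 − 2493 = -8726 J.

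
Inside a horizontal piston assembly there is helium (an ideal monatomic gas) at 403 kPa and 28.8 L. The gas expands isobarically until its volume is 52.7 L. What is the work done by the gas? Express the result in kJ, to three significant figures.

Isobaric: W = P ΔV.
W = (403 kPa)(52.7 − 28.8 L) = (403)(23.9) = 9632 J.

W ≈ 9.63 kJ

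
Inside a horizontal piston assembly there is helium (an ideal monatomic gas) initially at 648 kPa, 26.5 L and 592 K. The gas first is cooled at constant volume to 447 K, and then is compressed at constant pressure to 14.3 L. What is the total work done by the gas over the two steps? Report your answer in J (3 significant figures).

Step 1 (isochoric): W = 0 (constant volume).
After step 1: P = 489.3 kPa (V unchanged).
Step 2 (isobaric): W = PΔV = (489.3 kPa)(14.3 − 26.5 L) = -5969 J.
W_total = 0 − 5969 = -5969 J.

W_total ≈ -5970 J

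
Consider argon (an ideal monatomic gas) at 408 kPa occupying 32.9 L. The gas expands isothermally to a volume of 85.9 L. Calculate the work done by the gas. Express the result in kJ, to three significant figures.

Isothermal: W = nRT ln(V₂/V₁) = P₁V₁ ln(V₂/V₁).
P₁V₁ = (408 kPa)(32.9 L) = 13423 J.
W = 13423 × ln(85.9/32.9) = 13423 × 0.9597
W_by_gas = 12882 J.

W ≈ 12.9 kJ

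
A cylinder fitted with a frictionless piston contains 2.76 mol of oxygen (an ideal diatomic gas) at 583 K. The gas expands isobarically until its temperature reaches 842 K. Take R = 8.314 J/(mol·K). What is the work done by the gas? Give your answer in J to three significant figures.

W ≈ 5940 J

Isobaric: W = P ΔV = nR ΔT.
W = (2.76)(8.314)(842 − 583) = 5943 J.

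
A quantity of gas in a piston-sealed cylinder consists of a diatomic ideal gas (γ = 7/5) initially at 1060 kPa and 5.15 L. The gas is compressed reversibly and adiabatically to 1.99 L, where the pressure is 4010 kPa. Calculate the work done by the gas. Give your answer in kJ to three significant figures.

W ≈ -6.30 kJ

Adiabatic: W = (P₁V₁ − P₂V₂)/(γ − 1) with γ = 7/5.
P₁V₁ = 5459 J, P₂V₂ = 7980 J.
W = (5459 − 7980) / 0.4 = -6302 J.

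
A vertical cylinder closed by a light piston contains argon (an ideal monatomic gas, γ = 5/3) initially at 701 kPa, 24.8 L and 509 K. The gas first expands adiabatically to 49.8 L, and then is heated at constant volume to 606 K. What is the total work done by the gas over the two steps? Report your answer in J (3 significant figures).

Step 1 (adiabatic): W = (P₁V₁ − P₂V₂)/(γ−1) = (17385 − 10922)/0.667 = 9694 J.
Step 2 (isochoric): W = 0 (constant volume).
W_total = 9694 + 0 = 9694 J.

W_total ≈ 9690 J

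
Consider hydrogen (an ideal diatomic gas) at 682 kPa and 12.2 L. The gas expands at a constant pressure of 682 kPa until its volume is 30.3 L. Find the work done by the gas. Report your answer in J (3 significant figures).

W ≈ 12300 J

Isobaric: W = P ΔV.
W = (682 kPa)(30.3 − 12.2 L) = (682)(18.1) = 12344 J.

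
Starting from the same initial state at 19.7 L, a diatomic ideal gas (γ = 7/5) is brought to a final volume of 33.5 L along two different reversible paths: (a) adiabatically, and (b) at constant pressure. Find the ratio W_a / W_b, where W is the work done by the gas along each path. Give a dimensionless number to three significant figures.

Path (a) adiabatic: W = P₁V₁(1 − (V₁/V₂)^(γ−1))/(γ−1) → W_a/(P₁V₁) = 0.4783.
Path (b) isobaric: W = P₁(V₂ − V₁) → W_b/(P₁V₁) = 0.7005.
W_a / W_b = 0.4783 / 0.7005 = 0.6828.

W_a / W_b ≈ 0.683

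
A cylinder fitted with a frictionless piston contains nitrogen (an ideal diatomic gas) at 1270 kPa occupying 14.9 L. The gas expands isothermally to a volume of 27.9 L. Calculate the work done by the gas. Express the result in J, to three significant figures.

Isothermal: W = nRT ln(V₂/V₁) = P₁V₁ ln(V₂/V₁).
P₁V₁ = (1270 kPa)(14.9 L) = 18923 J.
W = 18923 × ln(27.9/14.9) = 18923 × 0.6273
W_by_gas = 11870 J.

W ≈ 11900 J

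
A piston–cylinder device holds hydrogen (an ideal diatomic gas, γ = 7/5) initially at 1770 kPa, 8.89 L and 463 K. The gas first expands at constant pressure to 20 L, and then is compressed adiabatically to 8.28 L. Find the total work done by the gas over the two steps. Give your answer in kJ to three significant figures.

W_total ≈ -17.8 kJ

Step 1 (isobaric): W = PΔV = (1770 kPa)(20 − 8.89 L) = 19665 J.
After step 1: P = 1770 kPa, V = 20 L, T = 1042 K.
Step 2 (adiabatic): W = (P₁V₁ − P₂V₂)/(γ−1) = (35400 − 50374)/0.4 = -37434 J.
W_total = 19665 − 37434 = -17769 J.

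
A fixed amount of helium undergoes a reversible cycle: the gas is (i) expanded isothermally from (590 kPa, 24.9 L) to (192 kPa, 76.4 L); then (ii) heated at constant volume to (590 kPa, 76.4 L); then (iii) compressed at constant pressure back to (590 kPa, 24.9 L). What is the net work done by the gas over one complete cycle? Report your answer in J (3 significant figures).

Leg (i): W = PᵢVᵢ ln(V_f/Vᵢ) = (14691) ln(76.4/24.9) = 16470 J.
Leg (ii): W = 0.
Leg (iii): W = PΔV = (590)(24.9 − 76.4) = -30385 J.
W_net = 16470 − 30385 = -13915 J.

W_net ≈ -13900 J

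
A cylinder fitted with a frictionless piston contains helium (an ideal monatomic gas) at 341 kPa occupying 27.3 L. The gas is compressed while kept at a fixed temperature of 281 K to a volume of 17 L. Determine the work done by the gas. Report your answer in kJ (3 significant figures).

W ≈ -4.41 kJ

Isothermal: W = nRT ln(V₂/V₁) = P₁V₁ ln(V₂/V₁).
P₁V₁ = (341 kPa)(27.3 L) = 9309 J.
W = 9309 × ln(17/27.3) = 9309 × -0.4737
W_by_gas = -4410 J.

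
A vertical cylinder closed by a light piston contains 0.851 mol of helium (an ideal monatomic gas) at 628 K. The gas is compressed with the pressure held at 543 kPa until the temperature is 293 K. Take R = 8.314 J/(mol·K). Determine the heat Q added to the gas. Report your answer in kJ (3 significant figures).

Isobaric: W = nRΔT = (0.851)(8.314)(-335) = -2370 J.
ΔU = nCᵥΔT with Cᵥ = 3R/2: ΔU = (0.851)(12.47)(-335) = -3555 J.
Q = ΔU + W = -3555 − 2370 = -5925 J.

Q ≈ -5.93 kJ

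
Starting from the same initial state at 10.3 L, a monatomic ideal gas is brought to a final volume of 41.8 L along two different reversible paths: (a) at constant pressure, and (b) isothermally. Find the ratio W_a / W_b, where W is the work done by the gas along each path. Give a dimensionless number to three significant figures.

W_a / W_b ≈ 2.18

Path (a) isobaric: W = P₁(V₂ − V₁) → W_a/(P₁V₁) = 3.058.
Path (b) isothermal: W = P₁V₁ ln(V₂/V₁) → W_b/(P₁V₁) = 1.401.
W_a / W_b = 3.058 / 1.401 = 2.183.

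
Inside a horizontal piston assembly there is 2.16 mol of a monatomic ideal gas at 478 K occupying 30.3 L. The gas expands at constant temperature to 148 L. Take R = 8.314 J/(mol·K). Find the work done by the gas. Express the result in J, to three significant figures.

Isothermal: W = nRT ln(V₂/V₁).
W = (2.16)(8.314)(478) × ln(148/30.3)
  = 8584 × 1.586
W_by_gas = 13615 J.

W ≈ 13600 J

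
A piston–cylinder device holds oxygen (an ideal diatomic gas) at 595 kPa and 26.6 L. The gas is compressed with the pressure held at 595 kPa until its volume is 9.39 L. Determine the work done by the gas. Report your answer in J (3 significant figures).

Isobaric: W = P ΔV.
W = (595 kPa)(9.39 − 26.6 L) = (595)(-17.21) = -10240 J.

W ≈ -10200 J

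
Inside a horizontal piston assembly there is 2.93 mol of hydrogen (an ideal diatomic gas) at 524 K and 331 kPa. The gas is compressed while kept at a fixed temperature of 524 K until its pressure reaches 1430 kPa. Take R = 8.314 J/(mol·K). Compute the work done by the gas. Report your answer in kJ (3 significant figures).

W ≈ -18.7 kJ

Isothermal process: W = nRT ln(V₂/V₁) = nRT ln(P₁/P₂).
W = (2.93)(8.314)(524) × ln(331/1430)
  = 12765 × ln(0.2315) = 12765 × -1.463
W_by_gas = -18679 J.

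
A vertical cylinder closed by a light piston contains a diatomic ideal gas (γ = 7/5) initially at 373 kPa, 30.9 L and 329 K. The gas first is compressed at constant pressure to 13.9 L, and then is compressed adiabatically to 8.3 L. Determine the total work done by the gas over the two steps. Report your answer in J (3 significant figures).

W_total ≈ -9310 J

Step 1 (isobaric): W = PΔV = (373 kPa)(13.9 − 30.9 L) = -6341 J.
After step 1: P = 373 kPa, V = 13.9 L, T = 148 K.
Step 2 (adiabatic): W = (P₁V₁ − P₂V₂)/(γ−1) = (5185 − 6372)/0.4 = -2969 J.
W_total = -6341 − 2969 = -9310 J.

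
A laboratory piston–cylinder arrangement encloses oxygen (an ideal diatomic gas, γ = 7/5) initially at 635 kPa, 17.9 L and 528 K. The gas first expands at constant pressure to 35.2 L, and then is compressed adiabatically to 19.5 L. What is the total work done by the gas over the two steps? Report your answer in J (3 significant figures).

W_total ≈ -3910 J

Step 1 (isobaric): W = PΔV = (635 kPa)(35.2 − 17.9 L) = 10986 J.
After step 1: P = 635 kPa, V = 35.2 L, T = 1038 K.
Step 2 (adiabatic): W = (P₁V₁ − P₂V₂)/(γ−1) = (22352 − 28309)/0.4 = -14892 J.
W_total = 10986 − 14892 = -3906 J.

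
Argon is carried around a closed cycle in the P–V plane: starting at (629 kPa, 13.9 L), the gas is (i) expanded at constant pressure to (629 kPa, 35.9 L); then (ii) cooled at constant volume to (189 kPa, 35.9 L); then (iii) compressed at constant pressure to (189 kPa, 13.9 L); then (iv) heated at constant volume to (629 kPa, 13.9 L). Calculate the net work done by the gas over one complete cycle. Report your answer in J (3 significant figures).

Constant-volume legs do no work.
W(i) = (629)(35.9 − 13.9) = 13838 J; W(iii) = (189)(13.9 − 35.9) = -4158 J.
W_net = 13838 − 4158 = 9680 J (the clockwise enclosed area).

W_net ≈ 9680 J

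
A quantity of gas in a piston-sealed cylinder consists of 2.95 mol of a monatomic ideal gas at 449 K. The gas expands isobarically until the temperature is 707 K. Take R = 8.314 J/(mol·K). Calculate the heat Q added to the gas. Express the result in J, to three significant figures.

Q ≈ 15800 J

Isobaric: W = nRΔT = (2.95)(8.314)(258) = 6328 J.
ΔU = nCᵥΔT with Cᵥ = 3R/2: ΔU = (2.95)(12.47)(258) = 9492 J.
Q = ΔU + W = 9492 + 6328 = 15819 J.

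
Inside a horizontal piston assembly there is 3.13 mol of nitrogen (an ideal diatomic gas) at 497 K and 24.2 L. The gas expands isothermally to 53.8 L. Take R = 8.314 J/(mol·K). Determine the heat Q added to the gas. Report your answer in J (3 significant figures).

Q ≈ 10300 J

Isothermal ⇒ ΔU = 0, so Q = W = nRT ln(V₂/V₁).
Q = (3.13)(8.314)(497) ln(53.8/24.2) = 12933 × 0.7989 = 10333 J.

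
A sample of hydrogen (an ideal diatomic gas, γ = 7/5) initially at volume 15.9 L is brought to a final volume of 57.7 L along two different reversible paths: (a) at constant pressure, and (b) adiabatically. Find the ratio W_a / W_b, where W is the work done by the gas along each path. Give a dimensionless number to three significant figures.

W_a / W_b ≈ 2.61

Path (a) isobaric: W = P₁(V₂ − V₁) → W_a/(P₁V₁) = 2.629.
Path (b) adiabatic: W = P₁V₁(1 − (V₁/V₂)^(γ−1))/(γ−1) → W_b/(P₁V₁) = 1.007.
W_a / W_b = 2.629 / 1.007 = 2.61.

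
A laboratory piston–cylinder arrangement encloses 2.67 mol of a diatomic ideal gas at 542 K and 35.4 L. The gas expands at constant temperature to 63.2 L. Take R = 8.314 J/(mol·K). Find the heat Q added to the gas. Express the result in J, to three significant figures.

Isothermal ⇒ ΔU = 0, so Q = W = nRT ln(V₂/V₁).
Q = (2.67)(8.314)(542) ln(63.2/35.4) = 12032 × 0.5796 = 6973 J.

Q ≈ 6970 J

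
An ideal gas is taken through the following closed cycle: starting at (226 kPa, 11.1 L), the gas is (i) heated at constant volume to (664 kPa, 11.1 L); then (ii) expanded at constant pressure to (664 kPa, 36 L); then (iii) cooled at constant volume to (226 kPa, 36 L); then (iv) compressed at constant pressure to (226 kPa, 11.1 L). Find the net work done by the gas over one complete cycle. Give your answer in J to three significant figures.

Constant-volume legs do no work.
W(ii) = (664)(36 − 11.1) = 16534 J; W(iv) = (226)(11.1 − 36) = -5627 J.
W_net = 16534 − 5627 = 10906 J (the clockwise enclosed area).

W_net ≈ 10900 J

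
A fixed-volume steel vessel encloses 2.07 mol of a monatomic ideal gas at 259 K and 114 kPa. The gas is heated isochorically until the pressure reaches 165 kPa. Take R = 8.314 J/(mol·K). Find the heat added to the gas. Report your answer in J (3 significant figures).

Q ≈ 2990 J

Constant volume ⇒ W = 0, so Q = ΔU = nCᵥΔT with Cᵥ = 3R/2 = 12.47 J/(mol·K).
At constant V, T₂/T₁ = P₂/P₁ ⇒ ΔT = T₁(P₂/P₁ − 1) = 259·(165/114 − 1) = 115.9 K.
ΔU = (2.07)(12.47)(115.9) = 2991 J.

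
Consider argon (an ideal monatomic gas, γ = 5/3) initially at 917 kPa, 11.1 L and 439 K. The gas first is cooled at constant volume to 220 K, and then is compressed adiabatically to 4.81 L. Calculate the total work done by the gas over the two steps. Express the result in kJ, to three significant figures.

Step 1 (isochoric): W = 0 (constant volume).
After step 1: P = 459.5 kPa (V unchanged).
Step 2 (adiabatic): W = (P₁V₁ − P₂V₂)/(γ−1) = (5101 − 8908)/0.667 = -5710 J.
W_total = 0 − 5710 = -5710 J.

W_total ≈ -5.71 kJ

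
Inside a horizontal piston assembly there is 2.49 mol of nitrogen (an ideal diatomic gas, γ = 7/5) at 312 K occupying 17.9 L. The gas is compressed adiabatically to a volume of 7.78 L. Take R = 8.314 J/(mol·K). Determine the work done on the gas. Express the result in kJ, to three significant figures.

W ≈ 6.39 kJ

Adiabatic: TV^(γ−1) = const with γ = 7/5.
T₂ = T₁ (V₁/V₂)^(γ−1) = 312 × (17.9/7.78)^0.4 = 312 × 1.396 = 435.4 K.
W_by = nCᵥ(T₁ − T₂) = (2.49)(20.79)(312 − 435.4) = -6387 J.
Work on gas = −W_by = 6387 J.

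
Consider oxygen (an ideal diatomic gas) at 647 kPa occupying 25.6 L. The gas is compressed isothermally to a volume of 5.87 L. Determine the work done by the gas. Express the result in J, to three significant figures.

Isothermal: W = nRT ln(V₂/V₁) = P₁V₁ ln(V₂/V₁).
P₁V₁ = (647 kPa)(25.6 L) = 16563 J.
W = 16563 × ln(5.87/25.6) = 16563 × -1.473
W_by_gas = -24393 J.

W ≈ -24400 J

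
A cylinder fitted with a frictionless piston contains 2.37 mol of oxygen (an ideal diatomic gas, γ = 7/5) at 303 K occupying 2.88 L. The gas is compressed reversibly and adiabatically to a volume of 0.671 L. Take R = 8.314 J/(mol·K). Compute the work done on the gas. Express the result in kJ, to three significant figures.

Adiabatic: TV^(γ−1) = const with γ = 7/5.
T₂ = T₁ (V₁/V₂)^(γ−1) = 303 × (2.88/0.671)^0.4 = 303 × 1.791 = 542.6 K.
W_by = nCᵥ(T₁ − T₂) = (2.37)(20.79)(303 − 542.6) = -11805 J.
Work on gas = −W_by = 11805 J.

W ≈ 11.8 kJ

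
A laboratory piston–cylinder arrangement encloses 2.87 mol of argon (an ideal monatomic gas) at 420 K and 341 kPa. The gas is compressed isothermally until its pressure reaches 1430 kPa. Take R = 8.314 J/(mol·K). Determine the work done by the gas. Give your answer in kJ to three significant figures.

W ≈ -14.4 kJ

Isothermal process: W = nRT ln(V₂/V₁) = nRT ln(P₁/P₂).
W = (2.87)(8.314)(420) × ln(341/1430)
  = 10022 × ln(0.2385) = 10022 × -1.434
W_by_gas = -14367 J.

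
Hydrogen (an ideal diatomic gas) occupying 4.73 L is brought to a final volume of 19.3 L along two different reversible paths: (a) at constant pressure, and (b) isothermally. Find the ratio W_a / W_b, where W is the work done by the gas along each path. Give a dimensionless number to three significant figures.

W_a / W_b ≈ 2.19

Path (a) isobaric: W = P₁(V₂ − V₁) → W_a/(P₁V₁) = 3.08.
Path (b) isothermal: W = P₁V₁ ln(V₂/V₁) → W_b/(P₁V₁) = 1.406.
W_a / W_b = 3.08 / 1.406 = 2.191.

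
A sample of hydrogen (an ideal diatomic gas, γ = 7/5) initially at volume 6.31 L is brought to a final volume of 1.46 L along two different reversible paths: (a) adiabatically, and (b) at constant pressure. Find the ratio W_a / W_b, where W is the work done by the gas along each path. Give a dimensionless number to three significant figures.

W_a / W_b ≈ 2.59

Path (a) adiabatic: W = P₁V₁(1 − (V₁/V₂)^(γ−1))/(γ−1) → W_a/(P₁V₁) = -1.99.
Path (b) isobaric: W = P₁(V₂ − V₁) → W_b/(P₁V₁) = -0.7686.
W_a / W_b = -1.99 / -0.7686 = 2.589.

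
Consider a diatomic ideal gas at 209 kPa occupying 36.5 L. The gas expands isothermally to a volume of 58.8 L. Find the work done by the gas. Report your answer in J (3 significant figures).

W ≈ 3640 J

Isothermal: W = nRT ln(V₂/V₁) = P₁V₁ ln(V₂/V₁).
P₁V₁ = (209 kPa)(36.5 L) = 7628 J.
W = 7628 × ln(58.8/36.5) = 7628 × 0.4768
W_by_gas = 3637 J.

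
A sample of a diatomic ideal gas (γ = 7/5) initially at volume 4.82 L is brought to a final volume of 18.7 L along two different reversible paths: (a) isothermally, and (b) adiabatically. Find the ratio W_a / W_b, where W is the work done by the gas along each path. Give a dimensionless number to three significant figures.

Path (a) isothermal: W = P₁V₁ ln(V₂/V₁) → W_a/(P₁V₁) = 1.356.
Path (b) adiabatic: W = P₁V₁(1 − (V₁/V₂)^(γ−1))/(γ−1) → W_b/(P₁V₁) = 1.046.
W_a / W_b = 1.356 / 1.046 = 1.296.

W_a / W_b ≈ 1.30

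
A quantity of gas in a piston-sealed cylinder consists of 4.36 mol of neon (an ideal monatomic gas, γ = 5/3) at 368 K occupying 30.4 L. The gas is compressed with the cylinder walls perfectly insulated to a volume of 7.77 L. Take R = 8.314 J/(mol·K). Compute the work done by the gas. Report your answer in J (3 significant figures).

Adiabatic: TV^(γ−1) = const with γ = 5/3.
T₂ = T₁ (V₁/V₂)^(γ−1) = 368 × (30.4/7.77)^0.667 = 368 × 2.483 = 913.7 K.
W_by = nCᵥ(T₁ − T₂) = (4.36)(12.47)(368 − 913.7) = -29673 J.

W ≈ -29700 J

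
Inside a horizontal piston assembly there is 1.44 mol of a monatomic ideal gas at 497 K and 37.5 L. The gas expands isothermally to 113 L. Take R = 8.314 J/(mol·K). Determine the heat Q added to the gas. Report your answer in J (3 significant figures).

Isothermal ⇒ ΔU = 0, so Q = W = nRT ln(V₂/V₁).
Q = (1.44)(8.314)(497) ln(113/37.5) = 5950 × 1.103 = 6563 J.

Q ≈ 6560 J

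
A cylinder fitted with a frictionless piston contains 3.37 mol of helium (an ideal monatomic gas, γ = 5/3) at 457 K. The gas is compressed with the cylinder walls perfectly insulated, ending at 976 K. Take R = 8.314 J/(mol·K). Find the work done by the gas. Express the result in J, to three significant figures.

Adiabatic ⇒ Q = 0, so W_by = −ΔU = nCᵥ(T₁ − T₂).
Cᵥ = 3R/2 = 12.47 J/(mol·K).
W = (3.37)(12.47)(457 − 976) = -21812 J.

W ≈ -21800 J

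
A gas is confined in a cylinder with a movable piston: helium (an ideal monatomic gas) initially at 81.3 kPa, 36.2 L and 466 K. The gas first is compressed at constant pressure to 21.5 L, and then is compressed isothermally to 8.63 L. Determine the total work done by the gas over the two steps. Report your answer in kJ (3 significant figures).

Step 1 (isobaric): W = PΔV = (81.3 kPa)(21.5 − 36.2 L) = -1195 J.
After step 1: P = 81.3 kPa, V = 21.5 L, T = 276.8 K.
Step 2 (isothermal): W = P₁V₁ ln(V₂/V₁) = (1748) ln(8.63/21.5) = -1596 J.
W_total = -1195 − 1596 = -2791 J.

W_total ≈ -2.79 kJ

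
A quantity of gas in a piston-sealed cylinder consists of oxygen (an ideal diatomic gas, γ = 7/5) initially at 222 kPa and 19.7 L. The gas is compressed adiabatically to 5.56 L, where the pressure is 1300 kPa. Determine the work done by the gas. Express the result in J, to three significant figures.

Adiabatic: W = (P₁V₁ − P₂V₂)/(γ − 1) with γ = 7/5.
P₁V₁ = 4373 J, P₂V₂ = 7228 J.
W = (4373 − 7228) / 0.4 = -7136 J.

W ≈ -7140 J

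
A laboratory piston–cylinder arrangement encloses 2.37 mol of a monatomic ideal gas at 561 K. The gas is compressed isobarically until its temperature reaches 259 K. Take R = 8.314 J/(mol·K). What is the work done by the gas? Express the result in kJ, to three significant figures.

Isobaric: W = P ΔV = nR ΔT.
W = (2.37)(8.314)(259 − 561) = -5951 J.

W ≈ -5.95 kJ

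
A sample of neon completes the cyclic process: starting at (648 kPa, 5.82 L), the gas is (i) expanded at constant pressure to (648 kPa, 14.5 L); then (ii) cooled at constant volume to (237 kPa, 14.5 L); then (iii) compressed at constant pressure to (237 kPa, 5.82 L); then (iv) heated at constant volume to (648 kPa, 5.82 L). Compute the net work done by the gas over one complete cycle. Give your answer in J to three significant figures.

Constant-volume legs do no work.
W(i) = (648)(14.5 − 5.82) = 5625 J; W(iii) = (237)(5.82 − 14.5) = -2057 J.
W_net = 5625 − 2057 = 3567 J (the clockwise enclosed area).

W_net ≈ 3570 J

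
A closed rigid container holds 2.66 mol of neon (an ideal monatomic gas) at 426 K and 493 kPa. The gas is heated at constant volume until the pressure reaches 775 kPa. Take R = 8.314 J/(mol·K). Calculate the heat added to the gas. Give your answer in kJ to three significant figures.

Q ≈ 8.08 kJ

Constant volume ⇒ W = 0, so Q = ΔU = nCᵥΔT with Cᵥ = 3R/2 = 12.47 J/(mol·K).
At constant V, T₂/T₁ = P₂/P₁ ⇒ ΔT = T₁(P₂/P₁ − 1) = 426·(775/493 − 1) = 243.7 K.
ΔU = (2.66)(12.47)(243.7) = 8083 J.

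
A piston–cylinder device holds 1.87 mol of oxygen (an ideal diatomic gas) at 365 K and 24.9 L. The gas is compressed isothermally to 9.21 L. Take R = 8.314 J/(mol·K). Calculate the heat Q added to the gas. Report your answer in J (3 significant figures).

Isothermal ⇒ ΔU = 0, so Q = W = nRT ln(V₂/V₁).
Q = (1.87)(8.314)(365) ln(9.21/24.9) = 5675 × -0.9946 = -5644 J.

Q ≈ -5640 J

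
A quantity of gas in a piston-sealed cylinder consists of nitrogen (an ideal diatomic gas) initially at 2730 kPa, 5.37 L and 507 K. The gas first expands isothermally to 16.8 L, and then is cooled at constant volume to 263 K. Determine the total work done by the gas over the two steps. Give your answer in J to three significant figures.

Step 1 (isothermal): W = P₁V₁ ln(V₂/V₁) = (14660) ln(16.8/5.37) = 16721 J.
Step 2 (isochoric): W = 0 (constant volume).
W_total = 16721 + 0 = 16721 J.

W_total ≈ 16700 J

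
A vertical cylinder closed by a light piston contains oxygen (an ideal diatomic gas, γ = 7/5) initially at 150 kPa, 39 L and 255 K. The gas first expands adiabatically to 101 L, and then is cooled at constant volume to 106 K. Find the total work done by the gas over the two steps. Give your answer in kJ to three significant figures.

Step 1 (adiabatic): W = (P₁V₁ − P₂V₂)/(γ−1) = (5850 − 3998)/0.4 = 4630 J.
Step 2 (isochoric): W = 0 (constant volume).
W_total = 4630 + 0 = 4630 J.

W_total ≈ 4.63 kJ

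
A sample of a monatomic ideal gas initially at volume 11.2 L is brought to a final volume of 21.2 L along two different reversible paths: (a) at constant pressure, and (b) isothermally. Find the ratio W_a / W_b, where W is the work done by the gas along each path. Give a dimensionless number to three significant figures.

W_a / W_b ≈ 1.40

Path (a) isobaric: W = P₁(V₂ − V₁) → W_a/(P₁V₁) = 0.8929.
Path (b) isothermal: W = P₁V₁ ln(V₂/V₁) → W_b/(P₁V₁) = 0.6381.
W_a / W_b = 0.8929 / 0.6381 = 1.399.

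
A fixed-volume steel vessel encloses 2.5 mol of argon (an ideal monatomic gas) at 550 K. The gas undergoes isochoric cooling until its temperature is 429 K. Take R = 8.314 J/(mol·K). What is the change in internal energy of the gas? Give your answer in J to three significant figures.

ΔU ≈ -3770 J

Constant volume ⇒ W = 0, so Q = ΔU = nCᵥΔT with Cᵥ = 3R/2 = 12.47 J/(mol·K).
ΔU = (2.5)(12.47)(429 − 550) = -3772 J.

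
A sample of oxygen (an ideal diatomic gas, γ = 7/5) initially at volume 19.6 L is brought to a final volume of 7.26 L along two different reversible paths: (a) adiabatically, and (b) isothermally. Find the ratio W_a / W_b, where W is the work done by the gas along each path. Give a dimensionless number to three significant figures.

W_a / W_b ≈ 1.23

Path (a) adiabatic: W = P₁V₁(1 − (V₁/V₂)^(γ−1))/(γ−1) → W_a/(P₁V₁) = -1.219.
Path (b) isothermal: W = P₁V₁ ln(V₂/V₁) → W_b/(P₁V₁) = -0.9931.
W_a / W_b = -1.219 / -0.9931 = 1.228.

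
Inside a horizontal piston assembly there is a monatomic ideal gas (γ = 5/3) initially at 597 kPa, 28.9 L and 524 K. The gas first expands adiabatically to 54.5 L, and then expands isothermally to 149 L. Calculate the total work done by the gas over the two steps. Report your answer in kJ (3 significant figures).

Step 1 (adiabatic): W = (P₁V₁ − P₂V₂)/(γ−1) = (17253 − 11303)/0.667 = 8925 J.
After step 1: P = 207.4 kPa, V = 54.5 L, T = 343.3 K.
Step 2 (isothermal): W = P₁V₁ ln(V₂/V₁) = (11303) ln(149/54.5) = 11368 J.
W_total = 8925 + 11368 = 20293 J.

W_total ≈ 20.3 kJ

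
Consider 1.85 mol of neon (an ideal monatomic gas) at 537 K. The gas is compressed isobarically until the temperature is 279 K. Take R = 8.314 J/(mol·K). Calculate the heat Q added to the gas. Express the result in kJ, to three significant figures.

Isobaric: W = nRΔT = (1.85)(8.314)(-258) = -3968 J.
ΔU = nCᵥΔT with Cᵥ = 3R/2: ΔU = (1.85)(12.47)(-258) = -5952 J.
Q = ΔU + W = -5952 − 3968 = -9921 J.

Q ≈ -9.92 kJ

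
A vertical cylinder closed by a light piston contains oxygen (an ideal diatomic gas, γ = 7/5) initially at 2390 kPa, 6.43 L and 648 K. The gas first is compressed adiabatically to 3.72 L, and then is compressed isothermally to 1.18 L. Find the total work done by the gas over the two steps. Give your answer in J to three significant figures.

Step 1 (adiabatic): W = (P₁V₁ − P₂V₂)/(γ−1) = (15368 − 19128)/0.4 = -9401 J.
After step 1: P = 5142 kPa, V = 3.72 L, T = 806.6 K.
Step 2 (isothermal): W = P₁V₁ ln(V₂/V₁) = (19128) ln(1.18/3.72) = -21963 J.
W_total = -9401 − 21963 = -31365 J.

W_total ≈ -31400 J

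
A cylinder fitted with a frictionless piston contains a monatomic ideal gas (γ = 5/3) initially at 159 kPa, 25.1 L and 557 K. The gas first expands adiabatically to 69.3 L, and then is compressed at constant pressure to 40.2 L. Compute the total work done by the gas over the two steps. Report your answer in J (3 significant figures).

W_total ≈ 2090 J

Step 1 (adiabatic): W = (P₁V₁ − P₂V₂)/(γ−1) = (3991 − 2028)/0.667 = 2945 J.
After step 1: P = 29.26 kPa, V = 69.3 L, T = 283 K.
Step 2 (isobaric): W = PΔV = (29.26 kPa)(40.2 − 69.3 L) = -851.5 J.
W_total = 2945 − 851.5 = 2093 J.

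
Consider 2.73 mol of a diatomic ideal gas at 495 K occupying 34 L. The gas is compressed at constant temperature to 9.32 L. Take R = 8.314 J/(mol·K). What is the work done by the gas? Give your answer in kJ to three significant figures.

W ≈ -14.5 kJ

Isothermal: W = nRT ln(V₂/V₁).
W = (2.73)(8.314)(495) × ln(9.32/34)
  = 11235 × -1.294
W_by_gas = -14540 J.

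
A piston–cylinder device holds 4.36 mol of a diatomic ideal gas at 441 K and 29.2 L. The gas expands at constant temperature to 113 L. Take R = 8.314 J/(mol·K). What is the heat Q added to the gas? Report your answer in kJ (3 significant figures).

Q ≈ 21.6 kJ

Isothermal ⇒ ΔU = 0, so Q = W = nRT ln(V₂/V₁).
Q = (4.36)(8.314)(441) ln(113/29.2) = 15986 × 1.353 = 21632 J.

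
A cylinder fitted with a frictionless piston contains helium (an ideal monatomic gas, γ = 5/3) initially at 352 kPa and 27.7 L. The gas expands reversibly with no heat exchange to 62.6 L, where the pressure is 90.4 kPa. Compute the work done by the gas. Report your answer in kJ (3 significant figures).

W ≈ 6.14 kJ

Adiabatic: W = (P₁V₁ − P₂V₂)/(γ − 1) with γ = 5/3.
P₁V₁ = 9750 J, P₂V₂ = 5659 J.
W = (9750 − 5659) / 0.6667 = 6137 J.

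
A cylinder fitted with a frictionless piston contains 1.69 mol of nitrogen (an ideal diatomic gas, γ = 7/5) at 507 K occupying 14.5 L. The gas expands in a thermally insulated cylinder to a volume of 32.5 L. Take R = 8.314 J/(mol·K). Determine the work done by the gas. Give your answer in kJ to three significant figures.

Adiabatic: TV^(γ−1) = const with γ = 7/5.
T₂ = T₁ (V₁/V₂)^(γ−1) = 507 × (14.5/32.5)^0.4 = 507 × 0.7241 = 367.1 K.
W_by = nCᵥ(T₁ − T₂) = (1.69)(20.79)(507 − 367.1) = 4914 J.

W ≈ 4.91 kJ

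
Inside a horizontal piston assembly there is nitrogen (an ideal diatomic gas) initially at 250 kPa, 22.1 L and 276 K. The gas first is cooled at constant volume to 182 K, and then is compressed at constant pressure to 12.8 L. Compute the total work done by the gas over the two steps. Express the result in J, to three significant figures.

W_total ≈ -1530 J

Step 1 (isochoric): W = 0 (constant volume).
After step 1: P = 164.9 kPa (V unchanged).
Step 2 (isobaric): W = PΔV = (164.9 kPa)(12.8 − 22.1 L) = -1533 J.
W_total = 0 − 1533 = -1533 J.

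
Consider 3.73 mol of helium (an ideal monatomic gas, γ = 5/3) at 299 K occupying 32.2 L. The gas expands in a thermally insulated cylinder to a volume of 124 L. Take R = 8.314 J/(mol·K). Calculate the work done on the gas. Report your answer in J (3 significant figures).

Adiabatic: TV^(γ−1) = const with γ = 5/3.
T₂ = T₁ (V₁/V₂)^(γ−1) = 299 × (32.2/124)^0.667 = 299 × 0.407 = 121.7 K.
W_by = nCᵥ(T₁ − T₂) = (3.73)(12.47)(299 − 121.7) = 8247 J.
Work on gas = −W_by = -8247 J.

W ≈ -8250 J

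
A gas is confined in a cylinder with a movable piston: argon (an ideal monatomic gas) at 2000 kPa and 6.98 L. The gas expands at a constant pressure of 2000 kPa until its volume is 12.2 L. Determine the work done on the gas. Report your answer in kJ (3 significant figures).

Isobaric: W = P ΔV.
W = (2000 kPa)(12.2 − 6.98 L) = (2000)(5.22) = 10440 J.
Work on gas = −W_by = -10440 J.

W ≈ -10.4 kJ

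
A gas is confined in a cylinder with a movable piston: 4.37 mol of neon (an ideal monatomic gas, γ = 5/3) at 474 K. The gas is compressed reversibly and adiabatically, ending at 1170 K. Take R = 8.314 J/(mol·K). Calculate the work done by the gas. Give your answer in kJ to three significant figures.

W ≈ -37.9 kJ

Adiabatic ⇒ Q = 0, so W_by = −ΔU = nCᵥ(T₁ − T₂).
Cᵥ = 3R/2 = 12.47 J/(mol·K).
W = (4.37)(12.47)(474 − 1170) = -37931 J.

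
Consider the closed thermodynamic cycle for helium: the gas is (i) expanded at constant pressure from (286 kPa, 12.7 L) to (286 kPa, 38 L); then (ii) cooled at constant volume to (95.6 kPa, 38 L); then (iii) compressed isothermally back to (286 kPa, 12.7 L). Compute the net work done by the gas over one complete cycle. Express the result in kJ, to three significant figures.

Leg (i): W = PΔV = (286)(38 − 12.7) = 7236 J.
Leg (ii): W = 0.
Leg (iii): W = PᵢVᵢ ln(V_f/Vᵢ) = (3633) ln(12.7/38) = -3981 J.
W_net = 7236 − 3981 = 3254 J.

W_net ≈ 3.25 kJ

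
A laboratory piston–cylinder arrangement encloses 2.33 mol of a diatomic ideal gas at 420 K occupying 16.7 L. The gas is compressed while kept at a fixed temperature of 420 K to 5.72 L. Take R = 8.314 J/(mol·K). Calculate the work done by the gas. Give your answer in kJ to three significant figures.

W ≈ -8.72 kJ

Isothermal: W = nRT ln(V₂/V₁).
W = (2.33)(8.314)(420) × ln(5.72/16.7)
  = 8136 × -1.071
W_by_gas = -8717 J.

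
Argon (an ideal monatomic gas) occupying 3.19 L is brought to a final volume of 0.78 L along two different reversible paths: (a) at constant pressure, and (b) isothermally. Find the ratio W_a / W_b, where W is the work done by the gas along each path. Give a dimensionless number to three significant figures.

Path (a) isobaric: W = P₁(V₂ − V₁) → W_a/(P₁V₁) = -0.7555.
Path (b) isothermal: W = P₁V₁ ln(V₂/V₁) → W_b/(P₁V₁) = -1.408.
W_a / W_b = -0.7555 / -1.408 = 0.5364.

W_a / W_b ≈ 0.536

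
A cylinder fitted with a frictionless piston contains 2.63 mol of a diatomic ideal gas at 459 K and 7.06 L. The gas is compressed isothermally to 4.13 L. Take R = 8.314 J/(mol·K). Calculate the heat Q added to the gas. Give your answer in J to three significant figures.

Q ≈ -5380 J

Isothermal ⇒ ΔU = 0, so Q = W = nRT ln(V₂/V₁).
Q = (2.63)(8.314)(459) ln(4.13/7.06) = 10036 × -0.5362 = -5381 J.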